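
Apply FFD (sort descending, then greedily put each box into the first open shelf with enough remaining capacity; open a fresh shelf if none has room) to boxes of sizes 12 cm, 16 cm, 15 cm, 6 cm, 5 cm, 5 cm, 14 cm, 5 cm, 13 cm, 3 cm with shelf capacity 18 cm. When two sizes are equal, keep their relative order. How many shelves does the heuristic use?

6

Sorted descending: 16, 15, 14, 13, 12, 6, 5, 5, 5, 3.
  16 → shelf 1 (new)  [load 16/18]
  15 → shelf 2 (new)  [load 15/18]
  14 → shelf 3 (new)  [load 14/18]
  13 → shelf 4 (new)  [load 13/18]
  12 → shelf 5 (new)  [load 12/18]
  6 → shelf 5  [load 18/18]
  5 → shelf 4  [load 18/18]
  5 → shelf 6 (new)  [load 5/18]
  5 → shelf 6  [load 10/18]
  3 → shelf 2  [load 18/18]
6 shelves opened.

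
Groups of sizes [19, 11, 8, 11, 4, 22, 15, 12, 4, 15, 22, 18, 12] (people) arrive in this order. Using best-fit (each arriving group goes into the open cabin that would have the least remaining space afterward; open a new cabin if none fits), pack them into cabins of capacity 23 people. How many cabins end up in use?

  19 → cabin 1 (new)  [load 19/23]
  11 → cabin 2 (new)  [load 11/23]
  8 → cabin 2  [load 19/23]
  11 → cabin 3 (new)  [load 11/23]
  4 → cabin 1  [load 23/23]
  22 → cabin 4 (new)  [load 22/23]
  15 → cabin 5 (new)  [load 15/23]
  12 → cabin 3  [load 23/23]
  4 → cabin 2  [load 23/23]
  15 → cabin 6 (new)  [load 15/23]
  22 → cabin 7 (new)  [load 22/23]
  18 → cabin 8 (new)  [load 18/23]
  12 → cabin 9 (new)  [load 12/23]
9 cabins opened.

9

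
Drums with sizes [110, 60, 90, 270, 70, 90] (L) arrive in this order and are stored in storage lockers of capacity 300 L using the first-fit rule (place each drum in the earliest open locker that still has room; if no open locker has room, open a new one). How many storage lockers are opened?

  110 → locker 1 (new)  [load 110/300]
  60 → locker 1  [load 170/300]
  90 → locker 1  [load 260/300]
  270 → locker 2 (new)  [load 270/300]
  70 → locker 3 (new)  [load 70/300]
  90 → locker 3  [load 160/300]
3 storage lockers opened.

3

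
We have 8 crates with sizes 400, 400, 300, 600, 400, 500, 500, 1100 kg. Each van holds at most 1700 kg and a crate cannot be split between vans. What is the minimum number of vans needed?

3

Total = 1100 + 600 + 500 + 500 + 400 + 400 + 400 + 300 = 4200 kg.
Lower bound: ⌈4200/1700⌉ = 3 vans.
A packing using 3 vans:
  van 1: 1100 + 600 = 1700
  van 2: 500 + 500 + 400 + 300 = 1700
  van 3: 400 + 400 = 800
This matches the lower bound, so 3 is optimal.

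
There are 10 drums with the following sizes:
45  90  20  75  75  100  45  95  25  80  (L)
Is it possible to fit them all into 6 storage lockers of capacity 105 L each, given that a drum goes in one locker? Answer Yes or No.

No

Total = 650 L; ⌈650/105⌉ = 7.
At least 7 storage lockers are required, but only 6 are allowed.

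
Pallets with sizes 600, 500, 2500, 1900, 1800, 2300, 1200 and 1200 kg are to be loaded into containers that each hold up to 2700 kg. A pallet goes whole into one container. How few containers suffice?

5

Total = 2500 + 2300 + 1900 + 1800 + 1200 + 1200 + 600 + 500 = 12000 kg.
Lower bound: ⌈12000/2700⌉ = 5 containers.
A packing using 5 containers:
  container 1: 2500 = 2500
  container 2: 2300 = 2300
  container 3: 1900 + 600 = 2500
  container 4: 1800 + 500 = 2300
  container 5: 1200 + 1200 = 2400
This matches the lower bound, so 5 is optimal.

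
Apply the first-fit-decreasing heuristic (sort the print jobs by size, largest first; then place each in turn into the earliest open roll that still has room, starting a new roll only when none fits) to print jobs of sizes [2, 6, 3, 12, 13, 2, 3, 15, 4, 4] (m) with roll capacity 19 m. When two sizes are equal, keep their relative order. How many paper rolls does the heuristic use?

Sorted descending: 15, 13, 12, 6, 4, 4, 3, 3, 2, 2.
  15 → roll 1 (new)  [load 15/19]
  13 → roll 2 (new)  [load 13/19]
  12 → roll 3 (new)  [load 12/19]
  6 → roll 2  [load 19/19]
  4 → roll 1  [load 19/19]
  4 → roll 3  [load 16/19]
  3 → roll 3  [load 19/19]
  3 → roll 4 (new)  [load 3/19]
  2 → roll 4  [load 5/19]
  2 → roll 4  [load 7/19]
4 paper rolls opened.

4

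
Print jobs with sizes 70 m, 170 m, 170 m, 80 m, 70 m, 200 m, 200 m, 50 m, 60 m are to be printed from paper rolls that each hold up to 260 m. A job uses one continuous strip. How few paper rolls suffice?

5

Total = 200 + 200 + 170 + 170 + 80 + 70 + 70 + 60 + 50 = 1070 m.
Lower bound: ⌈1070/260⌉ = 5 paper rolls.
A packing using 5 paper rolls:
  roll 1: 200 + 60 = 260
  roll 2: 200 + 50 = 250
  roll 3: 170 + 80 = 250
  roll 4: 170 + 70 = 240
  roll 5: 70 = 70
This matches the lower bound, so 5 is optimal.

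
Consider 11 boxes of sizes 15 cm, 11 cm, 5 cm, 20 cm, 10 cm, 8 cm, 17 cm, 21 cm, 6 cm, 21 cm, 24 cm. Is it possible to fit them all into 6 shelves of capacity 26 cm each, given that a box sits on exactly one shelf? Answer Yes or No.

No

Total = 158 cm; ⌈158/26⌉ = 7.
At least 7 shelves are required, but only 6 are allowed.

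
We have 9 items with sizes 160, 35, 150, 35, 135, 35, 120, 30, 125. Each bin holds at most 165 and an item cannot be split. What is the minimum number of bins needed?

6

Total = 160 + 150 + 135 + 125 + 120 + 35 + 35 + 35 + 30 = 825.
Lower bound: ⌈825/165⌉ = 5 bins.
A packing using 6 bins:
  bin 1: 160 = 160
  bin 2: 150 = 150
  bin 3: 135 + 30 = 165
  bin 4: 125 + 35 = 160
  bin 5: 120 + 35 = 155
  bin 6: 35 = 35
No arrangement into 5 bins stays within capacity, so 6 is optimal.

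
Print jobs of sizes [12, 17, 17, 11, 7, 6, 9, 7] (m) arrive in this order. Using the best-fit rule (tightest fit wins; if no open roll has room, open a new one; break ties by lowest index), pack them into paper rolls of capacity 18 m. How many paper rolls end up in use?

5

  12 → roll 1 (new)  [load 12/18]
  17 → roll 2 (new)  [load 17/18]
  17 → roll 3 (new)  [load 17/18]
  11 → roll 4 (new)  [load 11/18]
  7 → roll 4  [load 18/18]
  6 → roll 1  [load 18/18]
  9 → roll 5 (new)  [load 9/18]
  7 → roll 5  [load 16/18]
5 paper rolls opened.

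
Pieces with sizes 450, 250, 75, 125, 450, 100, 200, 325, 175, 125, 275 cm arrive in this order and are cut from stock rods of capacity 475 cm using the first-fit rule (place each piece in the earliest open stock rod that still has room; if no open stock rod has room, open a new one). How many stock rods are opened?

  450 → stock rod 1 (new)  [load 450/475]
  250 → stock rod 2 (new)  [load 250/475]
  75 → stock rod 2  [load 325/475]
  125 → stock rod 2  [load 450/475]
  450 → stock rod 3 (new)  [load 450/475]
  100 → stock rod 4 (new)  [load 100/475]
  200 → stock rod 4  [load 300/475]
  325 → stock rod 5 (new)  [load 325/475]
  175 → stock rod 4  [load 475/475]
  125 → stock rod 5  [load 450/475]
  275 → stock rod 6 (new)  [load 275/475]
6 stock rods opened.

6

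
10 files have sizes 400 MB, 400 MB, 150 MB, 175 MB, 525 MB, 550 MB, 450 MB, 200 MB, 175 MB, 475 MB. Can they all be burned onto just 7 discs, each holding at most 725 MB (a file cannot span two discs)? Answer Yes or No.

A valid assignment using 6 discs:
  disc 1: 550 + 175 = 725
  disc 2: 525 + 200 = 725
  disc 3: 475 + 175 = 650
  disc 4: 450 + 150 = 600
  disc 5: 400 = 400
  disc 6: 400 = 400
That uses only 6 ≤ 7, so 7 discs are enough.

Yes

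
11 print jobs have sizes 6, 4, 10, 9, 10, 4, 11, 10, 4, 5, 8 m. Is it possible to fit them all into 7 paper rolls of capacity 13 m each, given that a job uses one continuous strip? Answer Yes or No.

No

Total = 81 m; ⌈81/13⌉ = 7.
The bound of 7 does not rule out 7, but exhaustive search shows no assignment into 7 paper rolls of capacity 13 m exists — the minimum is 8.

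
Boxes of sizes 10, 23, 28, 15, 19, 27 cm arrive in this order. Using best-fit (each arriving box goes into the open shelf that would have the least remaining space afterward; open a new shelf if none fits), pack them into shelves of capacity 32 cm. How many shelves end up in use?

  10 → shelf 1 (new)  [load 10/32]
  23 → shelf 2 (new)  [load 23/32]
  28 → shelf 3 (new)  [load 28/32]
  15 → shelf 1  [load 25/32]
  19 → shelf 4 (new)  [load 19/32]
  27 → shelf 5 (new)  [load 27/32]
5 shelves opened.

5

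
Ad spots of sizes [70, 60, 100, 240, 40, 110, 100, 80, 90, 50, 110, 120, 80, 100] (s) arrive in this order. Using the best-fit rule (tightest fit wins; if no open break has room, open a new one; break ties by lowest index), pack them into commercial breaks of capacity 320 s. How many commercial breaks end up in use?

5

  70 → break 1 (new)  [load 70/320]
  60 → break 1  [load 130/320]
  100 → break 1  [load 230/320]
  240 → break 2 (new)  [load 240/320]
  40 → break 2  [load 280/320]
  110 → break 3 (new)  [load 110/320]
  100 → break 3  [load 210/320]
  80 → break 1  [load 310/320]
  90 → break 3  [load 300/320]
  50 → break 4 (new)  [load 50/320]
  110 → break 4  [load 160/320]
  120 → break 4  [load 280/320]
  80 → break 5 (new)  [load 80/320]
  100 → break 5  [load 180/320]
5 commercial breaks opened.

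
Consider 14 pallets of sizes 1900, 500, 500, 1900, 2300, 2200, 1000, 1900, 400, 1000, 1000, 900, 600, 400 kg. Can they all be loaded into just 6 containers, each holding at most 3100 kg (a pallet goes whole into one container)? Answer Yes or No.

Yes

A valid assignment using 6 containers:
  container 1: 2300 + 600 = 2900
  container 2: 2200 + 900 = 3100
  container 3: 1900 + 1000 = 2900
  container 4: 1900 + 1000 = 2900
  container 5: 1900 + 1000 = 2900
  container 6: 500 + 500 + 400 + 400 = 1800
Every load is within 3100 kg, so 6 containers suffice.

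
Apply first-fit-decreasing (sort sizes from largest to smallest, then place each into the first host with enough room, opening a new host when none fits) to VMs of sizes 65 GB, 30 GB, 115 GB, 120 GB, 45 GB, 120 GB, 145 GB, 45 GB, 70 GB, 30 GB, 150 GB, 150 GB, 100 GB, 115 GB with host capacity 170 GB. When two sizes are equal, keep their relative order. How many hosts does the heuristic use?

Sorted descending: 150, 150, 145, 120, 120, 115, 115, 100, 70, 65, 45, 45, 30, 30.
  150 → host 1 (new)  [load 150/170]
  150 → host 2 (new)  [load 150/170]
  145 → host 3 (new)  [load 145/170]
  120 → host 4 (new)  [load 120/170]
  120 → host 5 (new)  [load 120/170]
  115 → host 6 (new)  [load 115/170]
  115 → host 7 (new)  [load 115/170]
  100 → host 8 (new)  [load 100/170]
  70 → host 8  [load 170/170]
  65 → host 9 (new)  [load 65/170]
  45 → host 4  [load 165/170]
  45 → host 5  [load 165/170]
  30 → host 6  [load 145/170]
  30 → host 7  [load 145/170]
9 hosts opened.

9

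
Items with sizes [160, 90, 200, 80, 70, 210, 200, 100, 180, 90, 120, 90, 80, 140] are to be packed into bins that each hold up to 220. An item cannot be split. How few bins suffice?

Total = 210 + 200 + 200 + 180 + 160 + 140 + 120 + 100 + 90 + 90 + 90 + 80 + 80 + 70 = 1810.
Lower bound: ⌈1810/220⌉ = 9 bins.
A packing using 10 bins:
  bin 1: 210 = 210
  bin 2: 200 = 200
  bin 3: 200 = 200
  bin 4: 180 = 180
  bin 5: 160 = 160
  bin 6: 140 + 80 = 220
  bin 7: 120 + 100 = 220
  bin 8: 90 + 90 = 180
  bin 9: 90 + 80 = 170
  bin 10: 70 = 70
No arrangement into 9 bins stays within capacity, so 10 is optimal.

10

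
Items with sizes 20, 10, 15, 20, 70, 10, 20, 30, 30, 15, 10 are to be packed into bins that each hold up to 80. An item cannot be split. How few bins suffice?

Total = 70 + 30 + 30 + 20 + 20 + 20 + 15 + 15 + 10 + 10 + 10 = 250.
Lower bound: ⌈250/80⌉ = 4 bins.
A packing using 4 bins:
  bin 1: 70 + 10 = 80
  bin 2: 30 + 30 + 20 = 80
  bin 3: 20 + 20 + 15 + 15 + 10 = 80
  bin 4: 10 = 10
This matches the lower bound, so 4 is optimal.

4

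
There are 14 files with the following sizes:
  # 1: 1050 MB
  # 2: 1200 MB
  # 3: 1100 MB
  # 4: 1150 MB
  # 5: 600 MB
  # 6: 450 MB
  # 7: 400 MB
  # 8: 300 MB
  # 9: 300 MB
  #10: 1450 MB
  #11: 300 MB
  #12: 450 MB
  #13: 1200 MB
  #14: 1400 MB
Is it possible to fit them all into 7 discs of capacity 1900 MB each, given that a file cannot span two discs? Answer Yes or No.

A valid assignment using 7 discs:
  disc 1: 1450 + 450 = 1900
  disc 2: 1400 + 450 = 1850
  disc 3: 1200 + 600 = 1800
  disc 4: 1200 + 400 + 300 = 1900
  disc 5: 1150 + 300 + 300 = 1750
  disc 6: 1100 = 1100
  disc 7: 1050 = 1050
Every load is within 1900 MB, so 7 discs suffice.

Yes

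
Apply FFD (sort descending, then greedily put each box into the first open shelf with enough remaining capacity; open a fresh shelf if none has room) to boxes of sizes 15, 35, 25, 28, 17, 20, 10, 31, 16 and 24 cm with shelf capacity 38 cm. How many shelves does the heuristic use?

Sorted descending: 35, 31, 28, 25, 24, 20, 17, 16, 15, 10.
  35 → shelf 1 (new)  [load 35/38]
  31 → shelf 2 (new)  [load 31/38]
  28 → shelf 3 (new)  [load 28/38]
  25 → shelf 4 (new)  [load 25/38]
  24 → shelf 5 (new)  [load 24/38]
  20 → shelf 6 (new)  [load 20/38]
  17 → shelf 6  [load 37/38]
  16 → shelf 7 (new)  [load 16/38]
  15 → shelf 7  [load 31/38]
  10 → shelf 3  [load 38/38]
7 shelves opened.

7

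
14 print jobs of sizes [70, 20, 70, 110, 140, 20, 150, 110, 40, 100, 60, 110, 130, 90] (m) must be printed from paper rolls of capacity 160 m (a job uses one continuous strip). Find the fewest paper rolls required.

9

Total = 150 + 140 + 130 + 110 + 110 + 110 + 100 + 90 + 70 + 70 + 60 + 40 + 20 + 20 = 1220 m.
Lower bound: ⌈1220/160⌉ = 8 paper rolls.
A packing using 9 paper rolls:
  roll 1: 150 = 150
  roll 2: 140 + 20 = 160
  roll 3: 130 + 20 = 150
  roll 4: 110 + 40 = 150
  roll 5: 110 = 110
  roll 6: 110 = 110
  roll 7: 100 + 60 = 160
  roll 8: 90 + 70 = 160
  roll 9: 70 = 70
No arrangement into 8 paper rolls stays within capacity, so 9 is optimal.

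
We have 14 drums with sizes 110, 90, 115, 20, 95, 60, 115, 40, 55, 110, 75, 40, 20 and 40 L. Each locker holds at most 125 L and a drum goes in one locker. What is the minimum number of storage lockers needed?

Total = 115 + 115 + 110 + 110 + 95 + 90 + 75 + 60 + 55 + 40 + 40 + 40 + 20 + 20 = 985 L.
Lower bound: ⌈985/125⌉ = 8 storage lockers.
A packing using 9 storage lockers:
  locker 1: 115 = 115
  locker 2: 115 = 115
  locker 3: 110 = 110
  locker 4: 110 = 110
  locker 5: 95 + 20 = 115
  locker 6: 90 + 20 = 110
  locker 7: 75 + 40 = 115
  locker 8: 60 + 55 = 115
  locker 9: 40 + 40 = 80
No arrangement into 8 storage lockers stays within capacity, so 9 is optimal.

9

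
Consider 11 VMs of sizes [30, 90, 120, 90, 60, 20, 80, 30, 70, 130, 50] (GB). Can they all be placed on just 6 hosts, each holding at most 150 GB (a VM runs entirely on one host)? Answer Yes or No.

A valid assignment using 6 hosts:
  host 1: 130 + 20 = 150
  host 2: 120 + 30 = 150
  host 3: 90 + 60 = 150
  host 4: 90 + 50 = 140
  host 5: 80 + 70 = 150
  host 6: 30 = 30
Every load is within 150 GB, so 6 hosts suffice.

Yes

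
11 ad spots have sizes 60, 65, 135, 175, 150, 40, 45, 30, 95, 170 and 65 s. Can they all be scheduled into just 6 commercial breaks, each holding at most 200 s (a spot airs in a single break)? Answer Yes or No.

Yes

A valid assignment using 6 commercial breaks:
  break 1: 175 = 175
  break 2: 170 + 30 = 200
  break 3: 150 + 45 = 195
  break 4: 135 + 65 = 200
  break 5: 95 + 65 + 40 = 200
  break 6: 60 = 60
Every load is within 200 s, so 6 commercial breaks suffice.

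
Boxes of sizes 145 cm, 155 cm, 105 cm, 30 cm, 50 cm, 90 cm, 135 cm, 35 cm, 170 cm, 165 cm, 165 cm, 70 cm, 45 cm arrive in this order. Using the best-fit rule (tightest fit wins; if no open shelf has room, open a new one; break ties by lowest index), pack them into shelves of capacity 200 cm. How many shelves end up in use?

  145 → shelf 1 (new)  [load 145/200]
  155 → shelf 2 (new)  [load 155/200]
  105 → shelf 3 (new)  [load 105/200]
  30 → shelf 2  [load 185/200]
  50 → shelf 1  [load 195/200]
  90 → shelf 3  [load 195/200]
  135 → shelf 4 (new)  [load 135/200]
  35 → shelf 4  [load 170/200]
  170 → shelf 5 (new)  [load 170/200]
  165 → shelf 6 (new)  [load 165/200]
  165 → shelf 7 (new)  [load 165/200]
  70 → shelf 8 (new)  [load 70/200]
  45 → shelf 8  [load 115/200]
8 shelves opened.

8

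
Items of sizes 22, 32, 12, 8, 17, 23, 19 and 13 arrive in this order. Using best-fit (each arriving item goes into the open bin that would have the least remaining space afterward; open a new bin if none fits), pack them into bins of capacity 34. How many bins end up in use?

  22 → bin 1 (new)  [load 22/34]
  32 → bin 2 (new)  [load 32/34]
  12 → bin 1  [load 34/34]
  8 → bin 3 (new)  [load 8/34]
  17 → bin 3  [load 25/34]
  23 → bin 4 (new)  [load 23/34]
  19 → bin 5 (new)  [load 19/34]
  13 → bin 5  [load 32/34]
5 bins opened.

5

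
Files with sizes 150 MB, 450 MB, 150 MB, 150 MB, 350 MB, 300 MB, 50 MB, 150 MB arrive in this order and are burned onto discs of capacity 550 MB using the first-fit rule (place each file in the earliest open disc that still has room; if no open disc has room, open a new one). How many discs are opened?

  150 → disc 1 (new)  [load 150/550]
  450 → disc 2 (new)  [load 450/550]
  150 → disc 1  [load 300/550]
  150 → disc 1  [load 450/550]
  350 → disc 3 (new)  [load 350/550]
  300 → disc 4 (new)  [load 300/550]
  50 → disc 1  [load 500/550]
  150 → disc 3  [load 500/550]
4 discs opened.

4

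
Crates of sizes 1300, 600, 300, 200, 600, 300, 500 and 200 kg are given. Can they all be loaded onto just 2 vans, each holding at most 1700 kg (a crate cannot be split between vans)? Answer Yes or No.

No

Total = 4000 kg; ⌈4000/1700⌉ = 3.
At least 3 vans are required, but only 2 are allowed.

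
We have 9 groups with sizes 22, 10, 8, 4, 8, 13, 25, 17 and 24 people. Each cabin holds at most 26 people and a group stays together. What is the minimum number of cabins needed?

Total = 25 + 24 + 22 + 17 + 13 + 10 + 8 + 8 + 4 = 131 people.
Lower bound: ⌈131/26⌉ = 6 cabins.
A packing using 6 cabins:
  cabin 1: 25 = 25
  cabin 2: 24 = 24
  cabin 3: 22 + 4 = 26
  cabin 4: 17 + 8 = 25
  cabin 5: 13 + 10 = 23
  cabin 6: 8 = 8
This matches the lower bound, so 6 is optimal.

6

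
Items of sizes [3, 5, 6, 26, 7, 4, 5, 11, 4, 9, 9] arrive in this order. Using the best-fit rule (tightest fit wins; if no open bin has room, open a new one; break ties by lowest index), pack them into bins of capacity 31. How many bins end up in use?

3

  3 → bin 1 (new)  [load 3/31]
  5 → bin 1  [load 8/31]
  6 → bin 1  [load 14/31]
  26 → bin 2 (new)  [load 26/31]
  7 → bin 1  [load 21/31]
  4 → bin 2  [load 30/31]
  5 → bin 1  [load 26/31]
  11 → bin 3 (new)  [load 11/31]
  4 → bin 1  [load 30/31]
  9 → bin 3  [load 20/31]
  9 → bin 3  [load 29/31]
3 bins opened.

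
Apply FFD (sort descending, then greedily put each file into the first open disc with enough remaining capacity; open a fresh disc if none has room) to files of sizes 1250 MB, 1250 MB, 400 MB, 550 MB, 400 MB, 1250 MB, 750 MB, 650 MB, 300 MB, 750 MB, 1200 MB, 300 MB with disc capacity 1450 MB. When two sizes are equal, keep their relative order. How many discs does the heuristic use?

Sorted descending: 1250, 1250, 1250, 1200, 750, 750, 650, 550, 400, 400, 300, 300.
  1250 → disc 1 (new)  [load 1250/1450]
  1250 → disc 2 (new)  [load 1250/1450]
  1250 → disc 3 (new)  [load 1250/1450]
  1200 → disc 4 (new)  [load 1200/1450]
  750 → disc 5 (new)  [load 750/1450]
  750 → disc 6 (new)  [load 750/1450]
  650 → disc 5  [load 1400/1450]
  550 → disc 6  [load 1300/1450]
  400 → disc 7 (new)  [load 400/1450]
  400 → disc 7  [load 800/1450]
  300 → disc 7  [load 1100/1450]
  300 → disc 7  [load 1400/1450]
7 discs opened.

7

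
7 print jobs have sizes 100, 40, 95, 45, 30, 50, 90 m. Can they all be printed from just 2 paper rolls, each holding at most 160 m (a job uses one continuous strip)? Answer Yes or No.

Total = 450 m; ⌈450/160⌉ = 3.
At least 3 paper rolls are required, but only 2 are allowed.

No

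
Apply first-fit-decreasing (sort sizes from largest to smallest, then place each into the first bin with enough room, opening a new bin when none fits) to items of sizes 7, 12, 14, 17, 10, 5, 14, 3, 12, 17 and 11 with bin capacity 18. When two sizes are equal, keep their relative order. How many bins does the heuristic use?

8

Sorted descending: 17, 17, 14, 14, 12, 12, 11, 10, 7, 5, 3.
  17 → bin 1 (new)  [load 17/18]
  17 → bin 2 (new)  [load 17/18]
  14 → bin 3 (new)  [load 14/18]
  14 → bin 4 (new)  [load 14/18]
  12 → bin 5 (new)  [load 12/18]
  12 → bin 6 (new)  [load 12/18]
  11 → bin 7 (new)  [load 11/18]
  10 → bin 8 (new)  [load 10/18]
  7 → bin 7  [load 18/18]
  5 → bin 5  [load 17/18]
  3 → bin 3  [load 17/18]
8 bins opened.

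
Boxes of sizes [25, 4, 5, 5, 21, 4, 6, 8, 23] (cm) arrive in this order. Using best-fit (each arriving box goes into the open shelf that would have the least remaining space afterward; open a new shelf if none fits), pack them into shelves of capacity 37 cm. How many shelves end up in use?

3

  25 → shelf 1 (new)  [load 25/37]
  4 → shelf 1  [load 29/37]
  5 → shelf 1  [load 34/37]
  5 → shelf 2 (new)  [load 5/37]
  21 → shelf 2  [load 26/37]
  4 → shelf 2  [load 30/37]
  6 → shelf 2  [load 36/37]
  8 → shelf 3 (new)  [load 8/37]
  23 → shelf 3  [load 31/37]
3 shelves opened.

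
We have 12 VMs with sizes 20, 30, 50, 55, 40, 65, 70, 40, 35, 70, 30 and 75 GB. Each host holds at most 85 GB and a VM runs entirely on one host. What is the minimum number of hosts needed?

8

Total = 75 + 70 + 70 + 65 + 55 + 50 + 40 + 40 + 35 + 30 + 30 + 20 = 580 GB.
Lower bound: ⌈580/85⌉ = 7 hosts.
A packing using 8 hosts:
  host 1: 75 = 75
  host 2: 70 = 70
  host 3: 70 = 70
  host 4: 65 + 20 = 85
  host 5: 55 + 30 = 85
  host 6: 50 + 35 = 85
  host 7: 40 + 40 = 80
  host 8: 30 = 30
No arrangement into 7 hosts stays within capacity, so 8 is optimal.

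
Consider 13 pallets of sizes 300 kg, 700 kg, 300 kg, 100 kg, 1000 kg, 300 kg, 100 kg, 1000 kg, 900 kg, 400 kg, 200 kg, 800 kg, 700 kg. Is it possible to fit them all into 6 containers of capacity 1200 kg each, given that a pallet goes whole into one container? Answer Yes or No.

A valid assignment using 6 containers:
  container 1: 1000 + 200 = 1200
  container 2: 1000 + 100 + 100 = 1200
  container 3: 900 + 300 = 1200
  container 4: 800 + 400 = 1200
  container 5: 700 + 300 = 1000
  container 6: 700 + 300 = 1000
Every load is within 1200 kg, so 6 containers suffice.

Yes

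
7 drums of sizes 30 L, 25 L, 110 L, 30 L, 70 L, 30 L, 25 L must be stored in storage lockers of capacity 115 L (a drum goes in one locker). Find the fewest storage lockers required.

Total = 110 + 70 + 30 + 30 + 30 + 25 + 25 = 320 L.
Lower bound: ⌈320/115⌉ = 3 storage lockers.
A packing using 3 storage lockers:
  locker 1: 110 = 110
  locker 2: 70 + 30 = 100
  locker 3: 30 + 30 + 25 + 25 = 110
This matches the lower bound, so 3 is optimal.

3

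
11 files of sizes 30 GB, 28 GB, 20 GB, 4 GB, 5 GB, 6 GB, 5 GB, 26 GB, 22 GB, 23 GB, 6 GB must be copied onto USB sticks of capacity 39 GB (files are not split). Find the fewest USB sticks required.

6

Total = 30 + 28 + 26 + 23 + 22 + 20 + 6 + 6 + 5 + 5 + 4 = 175 GB.
Lower bound: ⌈175/39⌉ = 5 USB sticks.
Also, 6 files each exceed 39/2 GB, and no two of those can share a USB stick, so at least 6 USB sticks are needed.
A packing using 6 USB sticks:
  USB stick 1: 30 + 6 = 36
  USB stick 2: 28 + 6 + 5 = 39
  USB stick 3: 26 + 5 + 4 = 35
  USB stick 4: 23 = 23
  USB stick 5: 22 = 22
  USB stick 6: 20 = 20
This matches the lower bound, so 6 is optimal.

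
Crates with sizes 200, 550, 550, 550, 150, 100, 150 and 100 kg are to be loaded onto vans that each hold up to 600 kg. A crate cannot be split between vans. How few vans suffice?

Total = 550 + 550 + 550 + 200 + 150 + 150 + 100 + 100 = 2350 kg.
Lower bound: ⌈2350/600⌉ = 4 vans.
A packing using 5 vans:
  van 1: 550 = 550
  van 2: 550 = 550
  van 3: 550 = 550
  van 4: 200 + 150 + 150 + 100 = 600
  van 5: 100 = 100
No arrangement into 4 vans stays within capacity, so 5 is optimal.

5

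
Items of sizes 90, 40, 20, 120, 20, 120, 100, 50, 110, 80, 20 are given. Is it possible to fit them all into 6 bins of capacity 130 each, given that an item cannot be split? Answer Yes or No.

No

Total = 770; ⌈770/130⌉ = 6.
The bound of 6 does not rule out 6, but exhaustive search shows no assignment into 6 bins of capacity 130 exists — the minimum is 7.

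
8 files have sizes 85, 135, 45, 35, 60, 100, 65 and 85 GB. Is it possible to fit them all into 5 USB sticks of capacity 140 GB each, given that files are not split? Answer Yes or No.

A valid assignment using 5 USB sticks:
  USB stick 1: 135 = 135
  USB stick 2: 100 + 35 = 135
  USB stick 3: 85 + 45 = 130
  USB stick 4: 85 = 85
  USB stick 5: 65 + 60 = 125
Every load is within 140 GB, so 5 USB sticks suffice.

Yes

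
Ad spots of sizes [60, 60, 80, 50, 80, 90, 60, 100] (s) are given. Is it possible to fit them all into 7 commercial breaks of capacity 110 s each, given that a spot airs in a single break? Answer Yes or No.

Yes

A valid assignment using 7 commercial breaks:
  break 1: 100 = 100
  break 2: 90 = 90
  break 3: 80 = 80
  break 4: 80 = 80
  break 5: 60 + 50 = 110
  break 6: 60 = 60
  break 7: 60 = 60
Every load is within 110 s, so 7 commercial breaks suffice.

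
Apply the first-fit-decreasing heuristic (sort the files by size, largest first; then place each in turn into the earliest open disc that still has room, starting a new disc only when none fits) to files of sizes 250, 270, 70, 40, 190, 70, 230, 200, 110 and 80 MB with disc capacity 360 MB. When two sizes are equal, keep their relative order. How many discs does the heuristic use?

5

Sorted descending: 270, 250, 230, 200, 190, 110, 80, 70, 70, 40.
  270 → disc 1 (new)  [load 270/360]
  250 → disc 2 (new)  [load 250/360]
  230 → disc 3 (new)  [load 230/360]
  200 → disc 4 (new)  [load 200/360]
  190 → disc 5 (new)  [load 190/360]
  110 → disc 2  [load 360/360]
  80 → disc 1  [load 350/360]
  70 → disc 3  [load 300/360]
  70 → disc 4  [load 270/360]
  40 → disc 3  [load 340/360]
5 discs opened.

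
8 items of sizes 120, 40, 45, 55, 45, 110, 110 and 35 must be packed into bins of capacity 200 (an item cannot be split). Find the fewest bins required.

Total = 120 + 110 + 110 + 55 + 45 + 45 + 40 + 35 = 560.
Lower bound: ⌈560/200⌉ = 3 bins.
A packing using 3 bins:
  bin 1: 120 + 55 = 175
  bin 2: 110 + 45 + 45 = 200
  bin 3: 110 + 40 + 35 = 185
This matches the lower bound, so 3 is optimal.

3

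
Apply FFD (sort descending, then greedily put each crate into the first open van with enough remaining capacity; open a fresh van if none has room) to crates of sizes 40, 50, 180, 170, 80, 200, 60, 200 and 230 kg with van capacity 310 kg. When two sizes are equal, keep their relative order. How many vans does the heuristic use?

Sorted descending: 230, 200, 200, 180, 170, 80, 60, 50, 40.
  230 → van 1 (new)  [load 230/310]
  200 → van 2 (new)  [load 200/310]
  200 → van 3 (new)  [load 200/310]
  180 → van 4 (new)  [load 180/310]
  170 → van 5 (new)  [load 170/310]
  80 → van 1  [load 310/310]
  60 → van 2  [load 260/310]
  50 → van 2  [load 310/310]
  40 → van 3  [load 240/310]
5 vans opened.

5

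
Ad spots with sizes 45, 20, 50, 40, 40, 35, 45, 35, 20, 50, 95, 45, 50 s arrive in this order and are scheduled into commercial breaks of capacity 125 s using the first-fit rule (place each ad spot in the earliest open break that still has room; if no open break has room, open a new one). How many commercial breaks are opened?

  45 → break 1 (new)  [load 45/125]
  20 → break 1  [load 65/125]
  50 → break 1  [load 115/125]
  40 → break 2 (new)  [load 40/125]
  40 → break 2  [load 80/125]
  35 → break 2  [load 115/125]
  45 → break 3 (new)  [load 45/125]
  35 → break 3  [load 80/125]
  20 → break 3  [load 100/125]
  50 → break 4 (new)  [load 50/125]
  95 → break 5 (new)  [load 95/125]
  45 → break 4  [load 95/125]
  50 → break 6 (new)  [load 50/125]
6 commercial breaks opened.

6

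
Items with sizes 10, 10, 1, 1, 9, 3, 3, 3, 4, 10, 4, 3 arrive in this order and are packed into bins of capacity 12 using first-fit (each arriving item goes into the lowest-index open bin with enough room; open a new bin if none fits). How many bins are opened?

6

  10 → bin 1 (new)  [load 10/12]
  10 → bin 2 (new)  [load 10/12]
  1 → bin 1  [load 11/12]
  1 → bin 1  [load 12/12]
  9 → bin 3 (new)  [load 9/12]
  3 → bin 3  [load 12/12]
  3 → bin 4 (new)  [load 3/12]
  3 → bin 4  [load 6/12]
  4 → bin 4  [load 10/12]
  10 → bin 5 (new)  [load 10/12]
  4 → bin 6 (new)  [load 4/12]
  3 → bin 6  [load 7/12]
6 bins opened.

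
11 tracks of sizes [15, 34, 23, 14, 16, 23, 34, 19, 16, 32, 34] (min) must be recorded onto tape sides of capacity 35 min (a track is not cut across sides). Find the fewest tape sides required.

Total = 34 + 34 + 34 + 32 + 23 + 23 + 19 + 16 + 16 + 15 + 14 = 260 min.
Lower bound: ⌈260/35⌉ = 8 tape sides.
A packing using 9 tape sides:
  side 1: 34 = 34
  side 2: 34 = 34
  side 3: 34 = 34
  side 4: 32 = 32
  side 5: 23 = 23
  side 6: 23 = 23
  side 7: 19 + 16 = 35
  side 8: 16 + 15 = 31
  side 9: 14 = 14
No arrangement into 8 tape sides stays within capacity, so 9 is optimal.

9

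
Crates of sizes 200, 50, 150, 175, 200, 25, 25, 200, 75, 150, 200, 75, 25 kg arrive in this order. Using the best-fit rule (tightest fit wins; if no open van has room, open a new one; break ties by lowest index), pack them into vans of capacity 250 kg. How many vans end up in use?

7

  200 → van 1 (new)  [load 200/250]
  50 → van 1  [load 250/250]
  150 → van 2 (new)  [load 150/250]
  175 → van 3 (new)  [load 175/250]
  200 → van 4 (new)  [load 200/250]
  25 → van 4  [load 225/250]
  25 → van 4  [load 250/250]
  200 → van 5 (new)  [load 200/250]
  75 → van 3  [load 250/250]
  150 → van 6 (new)  [load 150/250]
  200 → van 7 (new)  [load 200/250]
  75 → van 2  [load 225/250]
  25 → van 2  [load 250/250]
7 vans opened.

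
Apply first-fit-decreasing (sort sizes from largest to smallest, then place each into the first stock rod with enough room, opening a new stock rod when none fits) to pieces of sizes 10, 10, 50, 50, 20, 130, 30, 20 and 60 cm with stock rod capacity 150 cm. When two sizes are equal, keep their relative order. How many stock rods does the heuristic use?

Sorted descending: 130, 60, 50, 50, 30, 20, 20, 10, 10.
  130 → stock rod 1 (new)  [load 130/150]
  60 → stock rod 2 (new)  [load 60/150]
  50 → stock rod 2  [load 110/150]
  50 → stock rod 3 (new)  [load 50/150]
  30 → stock rod 2  [load 140/150]
  20 → stock rod 1  [load 150/150]
  20 → stock rod 3  [load 70/150]
  10 → stock rod 2  [load 150/150]
  10 → stock rod 3  [load 80/150]
3 stock rods opened.

3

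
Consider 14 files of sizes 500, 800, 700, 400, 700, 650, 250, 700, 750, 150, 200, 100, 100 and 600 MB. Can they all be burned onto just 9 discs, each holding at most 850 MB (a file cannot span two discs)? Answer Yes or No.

A valid assignment using 9 discs:
  disc 1: 800 = 800
  disc 2: 750 + 100 = 850
  disc 3: 700 + 150 = 850
  disc 4: 700 + 100 = 800
  disc 5: 700 = 700
  disc 6: 650 + 200 = 850
  disc 7: 600 + 250 = 850
  disc 8: 500 = 500
  disc 9: 400 = 400
Every load is within 850 MB, so 9 discs suffice.

Yes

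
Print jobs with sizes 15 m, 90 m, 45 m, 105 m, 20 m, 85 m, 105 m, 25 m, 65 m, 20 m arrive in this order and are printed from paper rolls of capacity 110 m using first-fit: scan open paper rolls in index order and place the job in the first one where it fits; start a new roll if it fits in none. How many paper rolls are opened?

6

  15 → roll 1 (new)  [load 15/110]
  90 → roll 1  [load 105/110]
  45 → roll 2 (new)  [load 45/110]
  105 → roll 3 (new)  [load 105/110]
  20 → roll 2  [load 65/110]
  85 → roll 4 (new)  [load 85/110]
  105 → roll 5 (new)  [load 105/110]
  25 → roll 2  [load 90/110]
  65 → roll 6 (new)  [load 65/110]
  20 → roll 2  [load 110/110]
6 paper rolls opened.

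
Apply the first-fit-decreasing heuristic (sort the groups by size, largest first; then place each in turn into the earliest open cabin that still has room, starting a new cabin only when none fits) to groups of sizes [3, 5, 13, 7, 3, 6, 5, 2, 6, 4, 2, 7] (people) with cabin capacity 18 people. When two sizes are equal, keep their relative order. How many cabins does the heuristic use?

Sorted descending: 13, 7, 7, 6, 6, 5, 5, 4, 3, 3, 2, 2.
  13 → cabin 1 (new)  [load 13/18]
  7 → cabin 2 (new)  [load 7/18]
  7 → cabin 2  [load 14/18]
  6 → cabin 3 (new)  [load 6/18]
  6 → cabin 3  [load 12/18]
  5 → cabin 1  [load 18/18]
  5 → cabin 3  [load 17/18]
  4 → cabin 2  [load 18/18]
  3 → cabin 4 (new)  [load 3/18]
  3 → cabin 4  [load 6/18]
  2 → cabin 4  [load 8/18]
  2 → cabin 4  [load 10/18]
4 cabins opened.

4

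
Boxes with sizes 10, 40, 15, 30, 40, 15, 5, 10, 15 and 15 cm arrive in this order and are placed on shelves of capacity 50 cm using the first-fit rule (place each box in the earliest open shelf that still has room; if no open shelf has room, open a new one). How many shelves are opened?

  10 → shelf 1 (new)  [load 10/50]
  40 → shelf 1  [load 50/50]
  15 → shelf 2 (new)  [load 15/50]
  30 → shelf 2  [load 45/50]
  40 → shelf 3 (new)  [load 40/50]
  15 → shelf 4 (new)  [load 15/50]
  5 → shelf 2  [load 50/50]
  10 → shelf 3  [load 50/50]
  15 → shelf 4  [load 30/50]
  15 → shelf 4  [load 45/50]
4 shelves opened.

4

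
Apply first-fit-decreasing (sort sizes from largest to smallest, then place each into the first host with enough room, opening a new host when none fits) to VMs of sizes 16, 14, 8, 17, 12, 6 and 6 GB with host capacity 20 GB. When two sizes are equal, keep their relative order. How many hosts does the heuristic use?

5

Sorted descending: 17, 16, 14, 12, 8, 6, 6.
  17 → host 1 (new)  [load 17/20]
  16 → host 2 (new)  [load 16/20]
  14 → host 3 (new)  [load 14/20]
  12 → host 4 (new)  [load 12/20]
  8 → host 4  [load 20/20]
  6 → host 3  [load 20/20]
  6 → host 5 (new)  [load 6/20]
5 hosts opened.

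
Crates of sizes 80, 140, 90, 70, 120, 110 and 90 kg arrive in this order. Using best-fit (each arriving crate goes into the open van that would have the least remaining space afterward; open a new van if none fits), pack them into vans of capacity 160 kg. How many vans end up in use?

  80 → van 1 (new)  [load 80/160]
  140 → van 2 (new)  [load 140/160]
  90 → van 3 (new)  [load 90/160]
  70 → van 3  [load 160/160]
  120 → van 4 (new)  [load 120/160]
  110 → van 5 (new)  [load 110/160]
  90 → van 6 (new)  [load 90/160]
6 vans opened.

6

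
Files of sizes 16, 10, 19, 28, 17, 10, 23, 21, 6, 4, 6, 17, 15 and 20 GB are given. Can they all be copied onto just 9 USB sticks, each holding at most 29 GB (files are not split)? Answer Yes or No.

A valid assignment using 9 USB sticks:
  USB stick 1: 28 = 28
  USB stick 2: 23 + 6 = 29
  USB stick 3: 21 + 6 = 27
  USB stick 4: 20 + 4 = 24
  USB stick 5: 19 + 10 = 29
  USB stick 6: 17 + 10 = 27
  USB stick 7: 17 = 17
  USB stick 8: 16 = 16
  USB stick 9: 15 = 15
Every load is within 29 GB, so 9 USB sticks suffice.

Yes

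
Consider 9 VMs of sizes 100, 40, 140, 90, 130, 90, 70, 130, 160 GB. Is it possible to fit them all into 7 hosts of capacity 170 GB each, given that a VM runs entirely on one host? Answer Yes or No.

Yes

A valid assignment using 7 hosts:
  host 1: 160 = 160
  host 2: 140 = 140
  host 3: 130 + 40 = 170
  host 4: 130 = 130
  host 5: 100 + 70 = 170
  host 6: 90 = 90
  host 7: 90 = 90
Every load is within 170 GB, so 7 hosts suffice.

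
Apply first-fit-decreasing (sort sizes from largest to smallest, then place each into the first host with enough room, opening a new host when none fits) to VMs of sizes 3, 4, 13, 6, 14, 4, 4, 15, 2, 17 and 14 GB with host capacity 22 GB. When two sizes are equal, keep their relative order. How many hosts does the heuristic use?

5

Sorted descending: 17, 15, 14, 14, 13, 6, 4, 4, 4, 3, 2.
  17 → host 1 (new)  [load 17/22]
  15 → host 2 (new)  [load 15/22]
  14 → host 3 (new)  [load 14/22]
  14 → host 4 (new)  [load 14/22]
  13 → host 5 (new)  [load 13/22]
  6 → host 2  [load 21/22]
  4 → host 1  [load 21/22]
  4 → host 3  [load 18/22]
  4 → host 3  [load 22/22]
  3 → host 4  [load 17/22]
  2 → host 4  [load 19/22]
5 hosts opened.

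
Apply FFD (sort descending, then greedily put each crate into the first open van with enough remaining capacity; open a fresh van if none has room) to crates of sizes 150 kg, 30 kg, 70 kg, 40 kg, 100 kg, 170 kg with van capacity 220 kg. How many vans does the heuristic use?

Sorted descending: 170, 150, 100, 70, 40, 30.
  170 → van 1 (new)  [load 170/220]
  150 → van 2 (new)  [load 150/220]
  100 → van 3 (new)  [load 100/220]
  70 → van 2  [load 220/220]
  40 → van 1  [load 210/220]
  30 → van 3  [load 130/220]
3 vans opened.

3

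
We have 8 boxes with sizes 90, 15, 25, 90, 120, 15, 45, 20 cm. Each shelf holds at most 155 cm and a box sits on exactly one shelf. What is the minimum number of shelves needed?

Total = 120 + 90 + 90 + 45 + 25 + 20 + 15 + 15 = 420 cm.
Lower bound: ⌈420/155⌉ = 3 shelves.
A packing using 3 shelves:
  shelf 1: 120 + 25 = 145
  shelf 2: 90 + 45 + 20 = 155
  shelf 3: 90 + 15 + 15 = 120
This matches the lower bound, so 3 is optimal.

3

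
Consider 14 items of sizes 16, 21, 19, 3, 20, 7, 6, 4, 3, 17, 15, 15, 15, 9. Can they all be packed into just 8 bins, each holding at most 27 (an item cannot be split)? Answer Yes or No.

A valid assignment using 8 bins:
  bin 1: 21 + 6 = 27
  bin 2: 20 + 7 = 27
  bin 3: 19 + 4 + 3 = 26
  bin 4: 17 + 9 = 26
  bin 5: 16 + 3 = 19
  bin 6: 15 = 15
  bin 7: 15 = 15
  bin 8: 15 = 15
Every load is within 27, so 8 bins suffice.

Yes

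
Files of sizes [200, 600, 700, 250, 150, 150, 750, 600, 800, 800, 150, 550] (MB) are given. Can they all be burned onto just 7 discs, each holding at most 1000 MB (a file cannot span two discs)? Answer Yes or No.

Yes

A valid assignment using 7 discs:
  disc 1: 800 + 200 = 1000
  disc 2: 800 + 150 = 950
  disc 3: 750 + 250 = 1000
  disc 4: 700 + 150 + 150 = 1000
  disc 5: 600 = 600
  disc 6: 600 = 600
  disc 7: 550 = 550
Every load is within 1000 MB, so 7 discs suffice.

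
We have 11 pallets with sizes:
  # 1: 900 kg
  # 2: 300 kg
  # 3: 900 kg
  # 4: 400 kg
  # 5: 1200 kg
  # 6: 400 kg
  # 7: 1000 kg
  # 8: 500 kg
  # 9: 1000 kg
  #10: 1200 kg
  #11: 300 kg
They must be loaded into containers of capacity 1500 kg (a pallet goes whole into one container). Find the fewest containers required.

6

Total = 1200 + 1200 + 1000 + 1000 + 900 + 900 + 500 + 400 + 400 + 300 + 300 = 8100 kg.
Lower bound: ⌈8100/1500⌉ = 6 containers.
A packing using 6 containers:
  container 1: 1200 + 300 = 1500
  container 2: 1200 + 300 = 1500
  container 3: 1000 + 500 = 1500
  container 4: 1000 + 400 = 1400
  container 5: 900 + 400 = 1300
  container 6: 900 = 900
This matches the lower bound, so 6 is optimal.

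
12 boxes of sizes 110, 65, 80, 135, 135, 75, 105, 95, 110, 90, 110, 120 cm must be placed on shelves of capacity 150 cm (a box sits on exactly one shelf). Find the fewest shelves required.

11

Total = 135 + 135 + 120 + 110 + 110 + 110 + 105 + 95 + 90 + 80 + 75 + 65 = 1230 cm.
Lower bound: ⌈1230/150⌉ = 9 shelves.
Also, 10 boxes each exceed 75 cm, and no two of those can share a shelf, so at least 10 shelves are needed.
A packing using 11 shelves:
  shelf 1: 135 = 135
  shelf 2: 135 = 135
  shelf 3: 120 = 120
  shelf 4: 110 = 110
  shelf 5: 110 = 110
  shelf 6: 110 = 110
  shelf 7: 105 = 105
  shelf 8: 95 = 95
  shelf 9: 90 = 90
  shelf 10: 80 + 65 = 145
  shelf 11: 75 = 75
No arrangement into 10 shelves stays within capacity, so 11 is optimal.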